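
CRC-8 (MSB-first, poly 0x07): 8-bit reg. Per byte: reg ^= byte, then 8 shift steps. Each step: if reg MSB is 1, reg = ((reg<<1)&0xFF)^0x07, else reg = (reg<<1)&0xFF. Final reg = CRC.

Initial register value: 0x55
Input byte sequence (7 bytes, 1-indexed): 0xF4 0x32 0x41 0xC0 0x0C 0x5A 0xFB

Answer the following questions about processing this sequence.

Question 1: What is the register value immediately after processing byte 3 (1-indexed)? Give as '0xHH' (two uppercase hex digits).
Answer: 0x30

Derivation:
After byte 1 (0xF4): reg=0x6E
After byte 2 (0x32): reg=0x93
After byte 3 (0x41): reg=0x30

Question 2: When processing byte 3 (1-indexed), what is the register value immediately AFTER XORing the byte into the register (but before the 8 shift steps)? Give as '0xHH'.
Answer: 0xD2

Derivation:
Register before byte 3: 0x93
Byte 3: 0x41
0x93 XOR 0x41 = 0xD2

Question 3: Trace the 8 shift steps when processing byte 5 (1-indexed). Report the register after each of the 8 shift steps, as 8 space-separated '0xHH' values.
Answer: 0xA3 0x41 0x82 0x03 0x06 0x0C 0x18 0x30

Derivation:
After byte 1 (0xF4): reg=0x6E
After byte 2 (0x32): reg=0x93
After byte 3 (0x41): reg=0x30
After byte 4 (0xC0): reg=0xDE
Register before byte 5: 0xDE
After XOR with byte 0x0C: 0xD2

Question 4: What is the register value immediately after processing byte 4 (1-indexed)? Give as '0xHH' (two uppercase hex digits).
Answer: 0xDE

Derivation:
After byte 1 (0xF4): reg=0x6E
After byte 2 (0x32): reg=0x93
After byte 3 (0x41): reg=0x30
After byte 4 (0xC0): reg=0xDE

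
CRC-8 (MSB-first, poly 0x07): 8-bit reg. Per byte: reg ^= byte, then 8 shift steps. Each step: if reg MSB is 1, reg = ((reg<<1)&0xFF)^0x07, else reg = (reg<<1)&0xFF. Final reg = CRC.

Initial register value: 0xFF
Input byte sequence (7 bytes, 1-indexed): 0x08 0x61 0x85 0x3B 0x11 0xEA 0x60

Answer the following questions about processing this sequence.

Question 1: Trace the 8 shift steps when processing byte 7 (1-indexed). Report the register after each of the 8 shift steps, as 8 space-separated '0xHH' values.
After byte 1 (0x08): reg=0xCB
After byte 2 (0x61): reg=0x5F
After byte 3 (0x85): reg=0x08
After byte 4 (0x3B): reg=0x99
After byte 5 (0x11): reg=0xB1
After byte 6 (0xEA): reg=0x86
Register before byte 7: 0x86
After XOR with byte 0x60: 0xE6

Answer: 0xCB 0x91 0x25 0x4A 0x94 0x2F 0x5E 0xBC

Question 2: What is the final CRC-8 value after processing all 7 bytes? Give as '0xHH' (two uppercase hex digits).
After byte 1 (0x08): reg=0xCB
After byte 2 (0x61): reg=0x5F
After byte 3 (0x85): reg=0x08
After byte 4 (0x3B): reg=0x99
After byte 5 (0x11): reg=0xB1
After byte 6 (0xEA): reg=0x86
After byte 7 (0x60): reg=0xBC

Answer: 0xBC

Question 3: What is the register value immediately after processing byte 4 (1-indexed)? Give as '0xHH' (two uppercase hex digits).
After byte 1 (0x08): reg=0xCB
After byte 2 (0x61): reg=0x5F
After byte 3 (0x85): reg=0x08
After byte 4 (0x3B): reg=0x99

Answer: 0x99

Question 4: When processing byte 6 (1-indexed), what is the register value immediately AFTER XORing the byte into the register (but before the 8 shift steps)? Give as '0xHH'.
Answer: 0x5B

Derivation:
Register before byte 6: 0xB1
Byte 6: 0xEA
0xB1 XOR 0xEA = 0x5B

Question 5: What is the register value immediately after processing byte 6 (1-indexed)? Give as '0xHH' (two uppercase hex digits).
After byte 1 (0x08): reg=0xCB
After byte 2 (0x61): reg=0x5F
After byte 3 (0x85): reg=0x08
After byte 4 (0x3B): reg=0x99
After byte 5 (0x11): reg=0xB1
After byte 6 (0xEA): reg=0x86

Answer: 0x86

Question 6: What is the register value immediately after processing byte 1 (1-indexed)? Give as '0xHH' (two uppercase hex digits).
After byte 1 (0x08): reg=0xCB

Answer: 0xCB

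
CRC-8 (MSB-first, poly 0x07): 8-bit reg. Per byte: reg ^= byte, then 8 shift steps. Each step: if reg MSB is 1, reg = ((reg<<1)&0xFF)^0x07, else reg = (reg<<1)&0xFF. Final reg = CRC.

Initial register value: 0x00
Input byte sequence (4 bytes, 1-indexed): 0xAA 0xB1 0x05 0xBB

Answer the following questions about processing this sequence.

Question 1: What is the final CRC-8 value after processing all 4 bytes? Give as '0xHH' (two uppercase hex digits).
Answer: 0x8B

Derivation:
After byte 1 (0xAA): reg=0x5F
After byte 2 (0xB1): reg=0x84
After byte 3 (0x05): reg=0x8E
After byte 4 (0xBB): reg=0x8B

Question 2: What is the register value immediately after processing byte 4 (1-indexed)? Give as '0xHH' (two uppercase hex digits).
Answer: 0x8B

Derivation:
After byte 1 (0xAA): reg=0x5F
After byte 2 (0xB1): reg=0x84
After byte 3 (0x05): reg=0x8E
After byte 4 (0xBB): reg=0x8B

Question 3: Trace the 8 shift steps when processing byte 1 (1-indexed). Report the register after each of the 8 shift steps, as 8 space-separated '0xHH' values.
Register before byte 1: 0x00
After XOR with byte 0xAA: 0xAA

Answer: 0x53 0xA6 0x4B 0x96 0x2B 0x56 0xAC 0x5F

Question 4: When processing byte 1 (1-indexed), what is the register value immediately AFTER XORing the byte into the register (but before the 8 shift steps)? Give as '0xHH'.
Register before byte 1: 0x00
Byte 1: 0xAA
0x00 XOR 0xAA = 0xAA

Answer: 0xAA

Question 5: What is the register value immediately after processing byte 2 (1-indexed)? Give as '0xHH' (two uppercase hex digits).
Answer: 0x84

Derivation:
After byte 1 (0xAA): reg=0x5F
After byte 2 (0xB1): reg=0x84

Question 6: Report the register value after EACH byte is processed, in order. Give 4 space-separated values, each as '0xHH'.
0x5F 0x84 0x8E 0x8B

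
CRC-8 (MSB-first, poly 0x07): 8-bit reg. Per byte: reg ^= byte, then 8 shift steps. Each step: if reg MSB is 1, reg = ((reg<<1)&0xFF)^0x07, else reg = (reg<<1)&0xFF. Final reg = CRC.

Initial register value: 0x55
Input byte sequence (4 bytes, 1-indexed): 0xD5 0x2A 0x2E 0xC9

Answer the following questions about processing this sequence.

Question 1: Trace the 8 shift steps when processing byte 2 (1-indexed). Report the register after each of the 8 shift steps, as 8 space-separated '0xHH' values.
Answer: 0x41 0x82 0x03 0x06 0x0C 0x18 0x30 0x60

Derivation:
After byte 1 (0xD5): reg=0x89
Register before byte 2: 0x89
After XOR with byte 0x2A: 0xA3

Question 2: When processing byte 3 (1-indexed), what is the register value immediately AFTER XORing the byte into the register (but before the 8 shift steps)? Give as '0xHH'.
Answer: 0x4E

Derivation:
Register before byte 3: 0x60
Byte 3: 0x2E
0x60 XOR 0x2E = 0x4E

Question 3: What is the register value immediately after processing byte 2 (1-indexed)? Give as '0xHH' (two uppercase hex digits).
After byte 1 (0xD5): reg=0x89
After byte 2 (0x2A): reg=0x60

Answer: 0x60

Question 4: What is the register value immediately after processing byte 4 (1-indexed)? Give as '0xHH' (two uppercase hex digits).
Answer: 0xFC

Derivation:
After byte 1 (0xD5): reg=0x89
After byte 2 (0x2A): reg=0x60
After byte 3 (0x2E): reg=0xED
After byte 4 (0xC9): reg=0xFC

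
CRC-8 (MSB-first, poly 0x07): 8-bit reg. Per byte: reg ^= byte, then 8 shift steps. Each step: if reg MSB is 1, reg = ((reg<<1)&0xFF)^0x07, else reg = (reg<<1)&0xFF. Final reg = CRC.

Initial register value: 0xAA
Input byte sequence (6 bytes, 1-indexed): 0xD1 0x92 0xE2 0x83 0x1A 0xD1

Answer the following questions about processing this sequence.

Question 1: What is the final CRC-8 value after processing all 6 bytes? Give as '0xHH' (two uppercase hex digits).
Answer: 0x94

Derivation:
After byte 1 (0xD1): reg=0x66
After byte 2 (0x92): reg=0xC2
After byte 3 (0xE2): reg=0xE0
After byte 4 (0x83): reg=0x2E
After byte 5 (0x1A): reg=0x8C
After byte 6 (0xD1): reg=0x94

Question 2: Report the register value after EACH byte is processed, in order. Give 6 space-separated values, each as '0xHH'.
0x66 0xC2 0xE0 0x2E 0x8C 0x94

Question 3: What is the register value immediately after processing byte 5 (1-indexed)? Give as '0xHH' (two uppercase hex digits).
Answer: 0x8C

Derivation:
After byte 1 (0xD1): reg=0x66
After byte 2 (0x92): reg=0xC2
After byte 3 (0xE2): reg=0xE0
After byte 4 (0x83): reg=0x2E
After byte 5 (0x1A): reg=0x8C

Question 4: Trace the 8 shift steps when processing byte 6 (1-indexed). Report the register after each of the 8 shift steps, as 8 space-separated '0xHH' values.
Answer: 0xBA 0x73 0xE6 0xCB 0x91 0x25 0x4A 0x94

Derivation:
After byte 1 (0xD1): reg=0x66
After byte 2 (0x92): reg=0xC2
After byte 3 (0xE2): reg=0xE0
After byte 4 (0x83): reg=0x2E
After byte 5 (0x1A): reg=0x8C
Register before byte 6: 0x8C
After XOR with byte 0xD1: 0x5D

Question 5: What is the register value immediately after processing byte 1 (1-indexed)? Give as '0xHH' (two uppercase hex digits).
Answer: 0x66

Derivation:
After byte 1 (0xD1): reg=0x66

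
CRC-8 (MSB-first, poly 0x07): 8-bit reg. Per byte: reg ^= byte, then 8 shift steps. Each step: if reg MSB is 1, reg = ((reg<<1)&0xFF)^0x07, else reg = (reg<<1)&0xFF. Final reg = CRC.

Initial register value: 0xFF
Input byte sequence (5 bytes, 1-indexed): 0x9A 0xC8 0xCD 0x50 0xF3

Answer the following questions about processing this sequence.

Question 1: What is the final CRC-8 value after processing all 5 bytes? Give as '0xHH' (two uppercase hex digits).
After byte 1 (0x9A): reg=0x3C
After byte 2 (0xC8): reg=0xC2
After byte 3 (0xCD): reg=0x2D
After byte 4 (0x50): reg=0x74
After byte 5 (0xF3): reg=0x9C

Answer: 0x9C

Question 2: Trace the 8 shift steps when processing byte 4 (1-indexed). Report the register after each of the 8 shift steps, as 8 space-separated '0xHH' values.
Answer: 0xFA 0xF3 0xE1 0xC5 0x8D 0x1D 0x3A 0x74

Derivation:
After byte 1 (0x9A): reg=0x3C
After byte 2 (0xC8): reg=0xC2
After byte 3 (0xCD): reg=0x2D
Register before byte 4: 0x2D
After XOR with byte 0x50: 0x7D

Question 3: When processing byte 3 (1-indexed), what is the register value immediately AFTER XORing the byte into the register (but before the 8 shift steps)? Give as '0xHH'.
Answer: 0x0F

Derivation:
Register before byte 3: 0xC2
Byte 3: 0xCD
0xC2 XOR 0xCD = 0x0F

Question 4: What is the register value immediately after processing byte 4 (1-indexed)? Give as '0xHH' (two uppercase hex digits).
After byte 1 (0x9A): reg=0x3C
After byte 2 (0xC8): reg=0xC2
After byte 3 (0xCD): reg=0x2D
After byte 4 (0x50): reg=0x74

Answer: 0x74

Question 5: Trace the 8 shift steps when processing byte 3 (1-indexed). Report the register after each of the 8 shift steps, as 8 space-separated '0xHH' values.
After byte 1 (0x9A): reg=0x3C
After byte 2 (0xC8): reg=0xC2
Register before byte 3: 0xC2
After XOR with byte 0xCD: 0x0F

Answer: 0x1E 0x3C 0x78 0xF0 0xE7 0xC9 0x95 0x2D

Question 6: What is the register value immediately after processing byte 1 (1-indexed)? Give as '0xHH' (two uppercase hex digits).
After byte 1 (0x9A): reg=0x3C

Answer: 0x3C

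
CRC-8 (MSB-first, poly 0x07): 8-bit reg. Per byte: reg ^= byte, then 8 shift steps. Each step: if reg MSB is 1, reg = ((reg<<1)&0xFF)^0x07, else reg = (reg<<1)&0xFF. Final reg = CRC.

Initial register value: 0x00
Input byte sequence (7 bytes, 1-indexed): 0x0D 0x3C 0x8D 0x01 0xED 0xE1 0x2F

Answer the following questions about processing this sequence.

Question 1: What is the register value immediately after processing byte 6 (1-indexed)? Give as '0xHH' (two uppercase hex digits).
Answer: 0xA5

Derivation:
After byte 1 (0x0D): reg=0x23
After byte 2 (0x3C): reg=0x5D
After byte 3 (0x8D): reg=0x3E
After byte 4 (0x01): reg=0xBD
After byte 5 (0xED): reg=0xB7
After byte 6 (0xE1): reg=0xA5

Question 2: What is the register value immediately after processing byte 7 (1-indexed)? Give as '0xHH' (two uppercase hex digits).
After byte 1 (0x0D): reg=0x23
After byte 2 (0x3C): reg=0x5D
After byte 3 (0x8D): reg=0x3E
After byte 4 (0x01): reg=0xBD
After byte 5 (0xED): reg=0xB7
After byte 6 (0xE1): reg=0xA5
After byte 7 (0x2F): reg=0xBF

Answer: 0xBF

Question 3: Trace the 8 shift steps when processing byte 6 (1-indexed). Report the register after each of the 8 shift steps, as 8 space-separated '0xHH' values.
After byte 1 (0x0D): reg=0x23
After byte 2 (0x3C): reg=0x5D
After byte 3 (0x8D): reg=0x3E
After byte 4 (0x01): reg=0xBD
After byte 5 (0xED): reg=0xB7
Register before byte 6: 0xB7
After XOR with byte 0xE1: 0x56

Answer: 0xAC 0x5F 0xBE 0x7B 0xF6 0xEB 0xD1 0xA5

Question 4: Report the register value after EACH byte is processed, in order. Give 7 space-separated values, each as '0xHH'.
0x23 0x5D 0x3E 0xBD 0xB7 0xA5 0xBF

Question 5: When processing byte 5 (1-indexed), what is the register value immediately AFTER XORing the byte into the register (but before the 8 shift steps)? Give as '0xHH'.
Register before byte 5: 0xBD
Byte 5: 0xED
0xBD XOR 0xED = 0x50

Answer: 0x50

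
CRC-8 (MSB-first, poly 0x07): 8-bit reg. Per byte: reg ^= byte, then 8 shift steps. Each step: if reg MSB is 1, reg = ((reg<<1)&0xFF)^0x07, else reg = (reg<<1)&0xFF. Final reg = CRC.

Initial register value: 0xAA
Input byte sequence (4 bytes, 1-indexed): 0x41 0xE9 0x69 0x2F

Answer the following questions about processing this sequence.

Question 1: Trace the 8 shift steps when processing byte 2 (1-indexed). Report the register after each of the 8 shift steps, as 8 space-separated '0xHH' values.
Answer: 0xEC 0xDF 0xB9 0x75 0xEA 0xD3 0xA1 0x45

Derivation:
After byte 1 (0x41): reg=0x9F
Register before byte 2: 0x9F
After XOR with byte 0xE9: 0x76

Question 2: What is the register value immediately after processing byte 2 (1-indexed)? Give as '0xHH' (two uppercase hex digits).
After byte 1 (0x41): reg=0x9F
After byte 2 (0xE9): reg=0x45

Answer: 0x45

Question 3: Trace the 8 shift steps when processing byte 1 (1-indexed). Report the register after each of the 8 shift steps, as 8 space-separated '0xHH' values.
Register before byte 1: 0xAA
After XOR with byte 0x41: 0xEB

Answer: 0xD1 0xA5 0x4D 0x9A 0x33 0x66 0xCC 0x9F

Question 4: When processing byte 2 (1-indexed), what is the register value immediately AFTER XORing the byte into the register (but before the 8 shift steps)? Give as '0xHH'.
Register before byte 2: 0x9F
Byte 2: 0xE9
0x9F XOR 0xE9 = 0x76

Answer: 0x76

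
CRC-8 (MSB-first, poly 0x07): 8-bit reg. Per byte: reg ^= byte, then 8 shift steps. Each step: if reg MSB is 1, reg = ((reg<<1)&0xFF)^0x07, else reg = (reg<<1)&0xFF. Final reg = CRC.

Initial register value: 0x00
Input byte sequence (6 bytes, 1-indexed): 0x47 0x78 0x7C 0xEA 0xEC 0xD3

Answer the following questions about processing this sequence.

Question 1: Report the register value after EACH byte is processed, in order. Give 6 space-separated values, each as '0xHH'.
0xD2 0x5F 0xE9 0x09 0xB5 0x35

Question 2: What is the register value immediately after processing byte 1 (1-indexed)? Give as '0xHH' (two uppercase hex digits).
Answer: 0xD2

Derivation:
After byte 1 (0x47): reg=0xD2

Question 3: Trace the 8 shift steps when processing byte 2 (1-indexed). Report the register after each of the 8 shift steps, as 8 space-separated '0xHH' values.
After byte 1 (0x47): reg=0xD2
Register before byte 2: 0xD2
After XOR with byte 0x78: 0xAA

Answer: 0x53 0xA6 0x4B 0x96 0x2B 0x56 0xAC 0x5F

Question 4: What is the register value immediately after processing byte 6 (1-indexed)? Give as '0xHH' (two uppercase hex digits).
After byte 1 (0x47): reg=0xD2
After byte 2 (0x78): reg=0x5F
After byte 3 (0x7C): reg=0xE9
After byte 4 (0xEA): reg=0x09
After byte 5 (0xEC): reg=0xB5
After byte 6 (0xD3): reg=0x35

Answer: 0x35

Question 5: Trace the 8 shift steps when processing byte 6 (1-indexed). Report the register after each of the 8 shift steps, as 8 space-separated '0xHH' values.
Answer: 0xCC 0x9F 0x39 0x72 0xE4 0xCF 0x99 0x35

Derivation:
After byte 1 (0x47): reg=0xD2
After byte 2 (0x78): reg=0x5F
After byte 3 (0x7C): reg=0xE9
After byte 4 (0xEA): reg=0x09
After byte 5 (0xEC): reg=0xB5
Register before byte 6: 0xB5
After XOR with byte 0xD3: 0x66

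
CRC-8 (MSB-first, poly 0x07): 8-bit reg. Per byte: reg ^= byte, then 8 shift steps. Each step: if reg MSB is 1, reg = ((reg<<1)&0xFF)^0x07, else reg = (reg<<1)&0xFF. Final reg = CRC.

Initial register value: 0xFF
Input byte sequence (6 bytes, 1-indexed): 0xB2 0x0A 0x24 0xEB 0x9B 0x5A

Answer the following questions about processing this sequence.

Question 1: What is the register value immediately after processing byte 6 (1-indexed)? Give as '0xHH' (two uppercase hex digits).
Answer: 0x2A

Derivation:
After byte 1 (0xB2): reg=0xE4
After byte 2 (0x0A): reg=0x84
After byte 3 (0x24): reg=0x69
After byte 4 (0xEB): reg=0x87
After byte 5 (0x9B): reg=0x54
After byte 6 (0x5A): reg=0x2A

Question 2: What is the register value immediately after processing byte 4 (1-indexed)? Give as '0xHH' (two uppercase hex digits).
Answer: 0x87

Derivation:
After byte 1 (0xB2): reg=0xE4
After byte 2 (0x0A): reg=0x84
After byte 3 (0x24): reg=0x69
After byte 4 (0xEB): reg=0x87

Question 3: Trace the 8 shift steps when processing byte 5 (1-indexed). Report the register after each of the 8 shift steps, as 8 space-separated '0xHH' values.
After byte 1 (0xB2): reg=0xE4
After byte 2 (0x0A): reg=0x84
After byte 3 (0x24): reg=0x69
After byte 4 (0xEB): reg=0x87
Register before byte 5: 0x87
After XOR with byte 0x9B: 0x1C

Answer: 0x38 0x70 0xE0 0xC7 0x89 0x15 0x2A 0x54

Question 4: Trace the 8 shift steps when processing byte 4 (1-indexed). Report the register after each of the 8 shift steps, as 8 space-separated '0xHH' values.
After byte 1 (0xB2): reg=0xE4
After byte 2 (0x0A): reg=0x84
After byte 3 (0x24): reg=0x69
Register before byte 4: 0x69
After XOR with byte 0xEB: 0x82

Answer: 0x03 0x06 0x0C 0x18 0x30 0x60 0xC0 0x87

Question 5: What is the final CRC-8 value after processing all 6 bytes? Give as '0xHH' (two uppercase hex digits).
After byte 1 (0xB2): reg=0xE4
After byte 2 (0x0A): reg=0x84
After byte 3 (0x24): reg=0x69
After byte 4 (0xEB): reg=0x87
After byte 5 (0x9B): reg=0x54
After byte 6 (0x5A): reg=0x2A

Answer: 0x2A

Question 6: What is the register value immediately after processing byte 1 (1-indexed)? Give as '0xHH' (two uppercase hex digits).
After byte 1 (0xB2): reg=0xE4

Answer: 0xE4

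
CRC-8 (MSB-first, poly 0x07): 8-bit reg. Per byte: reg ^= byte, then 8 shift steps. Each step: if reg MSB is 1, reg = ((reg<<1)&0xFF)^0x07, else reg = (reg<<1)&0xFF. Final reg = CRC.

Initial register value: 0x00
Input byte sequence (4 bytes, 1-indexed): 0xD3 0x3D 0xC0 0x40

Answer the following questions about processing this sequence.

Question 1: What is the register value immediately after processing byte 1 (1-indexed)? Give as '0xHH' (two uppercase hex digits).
Answer: 0x37

Derivation:
After byte 1 (0xD3): reg=0x37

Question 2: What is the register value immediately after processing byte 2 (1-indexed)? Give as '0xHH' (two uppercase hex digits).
After byte 1 (0xD3): reg=0x37
After byte 2 (0x3D): reg=0x36

Answer: 0x36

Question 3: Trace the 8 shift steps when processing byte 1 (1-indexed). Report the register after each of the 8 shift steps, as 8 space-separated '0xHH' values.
Answer: 0xA1 0x45 0x8A 0x13 0x26 0x4C 0x98 0x37

Derivation:
Register before byte 1: 0x00
After XOR with byte 0xD3: 0xD3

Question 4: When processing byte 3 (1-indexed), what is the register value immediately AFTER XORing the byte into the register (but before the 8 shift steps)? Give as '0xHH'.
Answer: 0xF6

Derivation:
Register before byte 3: 0x36
Byte 3: 0xC0
0x36 XOR 0xC0 = 0xF6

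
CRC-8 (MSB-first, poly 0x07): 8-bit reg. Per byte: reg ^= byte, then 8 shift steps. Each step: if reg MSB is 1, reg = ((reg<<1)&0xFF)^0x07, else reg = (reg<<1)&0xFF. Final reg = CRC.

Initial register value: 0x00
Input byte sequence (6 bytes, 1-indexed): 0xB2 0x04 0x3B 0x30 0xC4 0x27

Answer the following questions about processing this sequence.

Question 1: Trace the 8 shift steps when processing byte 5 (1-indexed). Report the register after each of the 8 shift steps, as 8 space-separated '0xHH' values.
Answer: 0x4A 0x94 0x2F 0x5E 0xBC 0x7F 0xFE 0xFB

Derivation:
After byte 1 (0xB2): reg=0x17
After byte 2 (0x04): reg=0x79
After byte 3 (0x3B): reg=0xC9
After byte 4 (0x30): reg=0xE1
Register before byte 5: 0xE1
After XOR with byte 0xC4: 0x25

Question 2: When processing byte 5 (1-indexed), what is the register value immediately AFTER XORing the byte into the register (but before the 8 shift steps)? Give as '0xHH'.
Register before byte 5: 0xE1
Byte 5: 0xC4
0xE1 XOR 0xC4 = 0x25

Answer: 0x25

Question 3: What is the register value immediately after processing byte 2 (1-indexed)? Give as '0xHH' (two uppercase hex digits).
After byte 1 (0xB2): reg=0x17
After byte 2 (0x04): reg=0x79

Answer: 0x79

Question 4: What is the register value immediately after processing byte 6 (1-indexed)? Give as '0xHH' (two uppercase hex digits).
Answer: 0x1A

Derivation:
After byte 1 (0xB2): reg=0x17
After byte 2 (0x04): reg=0x79
After byte 3 (0x3B): reg=0xC9
After byte 4 (0x30): reg=0xE1
After byte 5 (0xC4): reg=0xFB
After byte 6 (0x27): reg=0x1A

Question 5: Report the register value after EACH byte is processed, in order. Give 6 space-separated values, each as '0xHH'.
0x17 0x79 0xC9 0xE1 0xFB 0x1A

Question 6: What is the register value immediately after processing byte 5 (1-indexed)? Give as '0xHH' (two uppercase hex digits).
Answer: 0xFB

Derivation:
After byte 1 (0xB2): reg=0x17
After byte 2 (0x04): reg=0x79
After byte 3 (0x3B): reg=0xC9
After byte 4 (0x30): reg=0xE1
After byte 5 (0xC4): reg=0xFB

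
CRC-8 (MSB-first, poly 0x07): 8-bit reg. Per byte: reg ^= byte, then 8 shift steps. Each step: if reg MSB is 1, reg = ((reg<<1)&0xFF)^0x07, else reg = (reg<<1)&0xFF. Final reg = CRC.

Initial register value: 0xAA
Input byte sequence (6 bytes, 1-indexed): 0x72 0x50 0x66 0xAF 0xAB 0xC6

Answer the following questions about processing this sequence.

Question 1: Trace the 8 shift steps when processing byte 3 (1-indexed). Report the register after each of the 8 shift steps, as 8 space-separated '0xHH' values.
Answer: 0x81 0x05 0x0A 0x14 0x28 0x50 0xA0 0x47

Derivation:
After byte 1 (0x72): reg=0x06
After byte 2 (0x50): reg=0xA5
Register before byte 3: 0xA5
After XOR with byte 0x66: 0xC3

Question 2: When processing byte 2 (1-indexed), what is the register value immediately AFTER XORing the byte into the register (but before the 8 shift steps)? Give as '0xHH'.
Register before byte 2: 0x06
Byte 2: 0x50
0x06 XOR 0x50 = 0x56

Answer: 0x56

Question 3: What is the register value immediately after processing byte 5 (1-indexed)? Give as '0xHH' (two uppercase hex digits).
Answer: 0xB3

Derivation:
After byte 1 (0x72): reg=0x06
After byte 2 (0x50): reg=0xA5
After byte 3 (0x66): reg=0x47
After byte 4 (0xAF): reg=0x96
After byte 5 (0xAB): reg=0xB3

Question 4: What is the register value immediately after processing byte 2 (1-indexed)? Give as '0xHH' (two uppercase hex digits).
Answer: 0xA5

Derivation:
After byte 1 (0x72): reg=0x06
After byte 2 (0x50): reg=0xA5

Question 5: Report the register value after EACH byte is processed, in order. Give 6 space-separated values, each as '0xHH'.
0x06 0xA5 0x47 0x96 0xB3 0x4C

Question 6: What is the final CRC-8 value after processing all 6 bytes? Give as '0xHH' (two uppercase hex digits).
Answer: 0x4C

Derivation:
After byte 1 (0x72): reg=0x06
After byte 2 (0x50): reg=0xA5
After byte 3 (0x66): reg=0x47
After byte 4 (0xAF): reg=0x96
After byte 5 (0xAB): reg=0xB3
After byte 6 (0xC6): reg=0x4C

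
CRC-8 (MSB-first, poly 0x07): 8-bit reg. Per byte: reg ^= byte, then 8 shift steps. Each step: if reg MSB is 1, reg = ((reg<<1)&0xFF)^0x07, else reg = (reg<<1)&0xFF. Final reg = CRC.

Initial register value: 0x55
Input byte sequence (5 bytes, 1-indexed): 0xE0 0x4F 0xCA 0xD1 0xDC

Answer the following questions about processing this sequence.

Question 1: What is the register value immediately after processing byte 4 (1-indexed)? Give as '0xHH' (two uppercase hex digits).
Answer: 0x41

Derivation:
After byte 1 (0xE0): reg=0x02
After byte 2 (0x4F): reg=0xE4
After byte 3 (0xCA): reg=0xCA
After byte 4 (0xD1): reg=0x41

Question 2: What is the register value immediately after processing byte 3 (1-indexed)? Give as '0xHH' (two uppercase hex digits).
After byte 1 (0xE0): reg=0x02
After byte 2 (0x4F): reg=0xE4
After byte 3 (0xCA): reg=0xCA

Answer: 0xCA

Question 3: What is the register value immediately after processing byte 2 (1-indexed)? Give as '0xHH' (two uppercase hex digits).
After byte 1 (0xE0): reg=0x02
After byte 2 (0x4F): reg=0xE4

Answer: 0xE4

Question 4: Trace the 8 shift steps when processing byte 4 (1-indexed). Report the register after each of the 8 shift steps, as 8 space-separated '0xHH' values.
Answer: 0x36 0x6C 0xD8 0xB7 0x69 0xD2 0xA3 0x41

Derivation:
After byte 1 (0xE0): reg=0x02
After byte 2 (0x4F): reg=0xE4
After byte 3 (0xCA): reg=0xCA
Register before byte 4: 0xCA
After XOR with byte 0xD1: 0x1B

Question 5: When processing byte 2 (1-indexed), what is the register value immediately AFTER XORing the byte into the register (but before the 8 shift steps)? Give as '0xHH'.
Register before byte 2: 0x02
Byte 2: 0x4F
0x02 XOR 0x4F = 0x4D

Answer: 0x4D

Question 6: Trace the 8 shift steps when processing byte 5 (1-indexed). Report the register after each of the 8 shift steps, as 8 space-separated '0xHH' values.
Answer: 0x3D 0x7A 0xF4 0xEF 0xD9 0xB5 0x6D 0xDA

Derivation:
After byte 1 (0xE0): reg=0x02
After byte 2 (0x4F): reg=0xE4
After byte 3 (0xCA): reg=0xCA
After byte 4 (0xD1): reg=0x41
Register before byte 5: 0x41
After XOR with byte 0xDC: 0x9D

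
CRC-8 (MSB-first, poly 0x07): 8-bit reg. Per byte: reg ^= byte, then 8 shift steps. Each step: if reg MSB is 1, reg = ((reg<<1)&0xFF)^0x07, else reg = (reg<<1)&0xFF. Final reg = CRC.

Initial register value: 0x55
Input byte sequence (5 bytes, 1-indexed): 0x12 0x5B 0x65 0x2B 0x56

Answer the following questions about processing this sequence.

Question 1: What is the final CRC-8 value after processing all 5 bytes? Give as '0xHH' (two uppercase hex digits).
After byte 1 (0x12): reg=0xD2
After byte 2 (0x5B): reg=0xB6
After byte 3 (0x65): reg=0x37
After byte 4 (0x2B): reg=0x54
After byte 5 (0x56): reg=0x0E

Answer: 0x0E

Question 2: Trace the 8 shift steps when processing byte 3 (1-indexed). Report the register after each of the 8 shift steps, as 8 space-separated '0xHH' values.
After byte 1 (0x12): reg=0xD2
After byte 2 (0x5B): reg=0xB6
Register before byte 3: 0xB6
After XOR with byte 0x65: 0xD3

Answer: 0xA1 0x45 0x8A 0x13 0x26 0x4C 0x98 0x37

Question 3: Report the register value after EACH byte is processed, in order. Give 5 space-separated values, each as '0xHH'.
0xD2 0xB6 0x37 0x54 0x0E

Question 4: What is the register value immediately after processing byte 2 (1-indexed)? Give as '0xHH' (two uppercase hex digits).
Answer: 0xB6

Derivation:
After byte 1 (0x12): reg=0xD2
After byte 2 (0x5B): reg=0xB6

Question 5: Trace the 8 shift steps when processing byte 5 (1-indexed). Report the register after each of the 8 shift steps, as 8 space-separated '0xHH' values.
After byte 1 (0x12): reg=0xD2
After byte 2 (0x5B): reg=0xB6
After byte 3 (0x65): reg=0x37
After byte 4 (0x2B): reg=0x54
Register before byte 5: 0x54
After XOR with byte 0x56: 0x02

Answer: 0x04 0x08 0x10 0x20 0x40 0x80 0x07 0x0E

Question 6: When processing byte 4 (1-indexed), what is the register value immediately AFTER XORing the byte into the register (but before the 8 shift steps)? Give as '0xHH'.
Answer: 0x1C

Derivation:
Register before byte 4: 0x37
Byte 4: 0x2B
0x37 XOR 0x2B = 0x1C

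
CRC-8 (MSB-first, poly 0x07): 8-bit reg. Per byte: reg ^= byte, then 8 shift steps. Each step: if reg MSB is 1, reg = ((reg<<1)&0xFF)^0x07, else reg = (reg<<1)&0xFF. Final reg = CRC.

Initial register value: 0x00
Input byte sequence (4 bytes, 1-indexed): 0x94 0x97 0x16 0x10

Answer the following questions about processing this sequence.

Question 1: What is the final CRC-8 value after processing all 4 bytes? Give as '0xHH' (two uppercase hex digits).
After byte 1 (0x94): reg=0xE5
After byte 2 (0x97): reg=0x59
After byte 3 (0x16): reg=0xEA
After byte 4 (0x10): reg=0xE8

Answer: 0xE8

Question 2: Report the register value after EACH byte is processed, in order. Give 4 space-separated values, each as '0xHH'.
0xE5 0x59 0xEA 0xE8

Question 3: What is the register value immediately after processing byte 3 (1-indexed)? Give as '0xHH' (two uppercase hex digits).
Answer: 0xEA

Derivation:
After byte 1 (0x94): reg=0xE5
After byte 2 (0x97): reg=0x59
After byte 3 (0x16): reg=0xEA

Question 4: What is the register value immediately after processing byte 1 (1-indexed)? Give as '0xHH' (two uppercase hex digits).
Answer: 0xE5

Derivation:
After byte 1 (0x94): reg=0xE5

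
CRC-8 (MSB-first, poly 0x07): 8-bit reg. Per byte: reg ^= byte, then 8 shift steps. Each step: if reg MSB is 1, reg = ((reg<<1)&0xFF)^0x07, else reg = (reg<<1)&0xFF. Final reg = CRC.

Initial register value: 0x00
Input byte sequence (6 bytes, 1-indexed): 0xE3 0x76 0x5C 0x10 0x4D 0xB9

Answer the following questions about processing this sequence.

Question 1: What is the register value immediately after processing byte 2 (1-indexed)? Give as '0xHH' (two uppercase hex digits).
After byte 1 (0xE3): reg=0xA7
After byte 2 (0x76): reg=0x39

Answer: 0x39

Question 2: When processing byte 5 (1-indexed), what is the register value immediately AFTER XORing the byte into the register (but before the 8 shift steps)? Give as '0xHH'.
Register before byte 5: 0xC4
Byte 5: 0x4D
0xC4 XOR 0x4D = 0x89

Answer: 0x89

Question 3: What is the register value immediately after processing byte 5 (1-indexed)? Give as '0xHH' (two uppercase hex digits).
Answer: 0xB6

Derivation:
After byte 1 (0xE3): reg=0xA7
After byte 2 (0x76): reg=0x39
After byte 3 (0x5C): reg=0x3C
After byte 4 (0x10): reg=0xC4
After byte 5 (0x4D): reg=0xB6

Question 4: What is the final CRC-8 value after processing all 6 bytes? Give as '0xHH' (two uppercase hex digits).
After byte 1 (0xE3): reg=0xA7
After byte 2 (0x76): reg=0x39
After byte 3 (0x5C): reg=0x3C
After byte 4 (0x10): reg=0xC4
After byte 5 (0x4D): reg=0xB6
After byte 6 (0xB9): reg=0x2D

Answer: 0x2D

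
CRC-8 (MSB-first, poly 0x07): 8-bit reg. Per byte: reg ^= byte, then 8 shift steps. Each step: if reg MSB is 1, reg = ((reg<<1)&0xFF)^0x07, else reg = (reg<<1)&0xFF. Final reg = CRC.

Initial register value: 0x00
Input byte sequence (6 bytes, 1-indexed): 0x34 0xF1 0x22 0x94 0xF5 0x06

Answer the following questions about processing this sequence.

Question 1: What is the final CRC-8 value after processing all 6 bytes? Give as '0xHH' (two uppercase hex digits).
After byte 1 (0x34): reg=0x8C
After byte 2 (0xF1): reg=0x74
After byte 3 (0x22): reg=0xA5
After byte 4 (0x94): reg=0x97
After byte 5 (0xF5): reg=0x29
After byte 6 (0x06): reg=0xCD

Answer: 0xCD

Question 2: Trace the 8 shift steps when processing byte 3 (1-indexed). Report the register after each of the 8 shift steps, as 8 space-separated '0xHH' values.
Answer: 0xAC 0x5F 0xBE 0x7B 0xF6 0xEB 0xD1 0xA5

Derivation:
After byte 1 (0x34): reg=0x8C
After byte 2 (0xF1): reg=0x74
Register before byte 3: 0x74
After XOR with byte 0x22: 0x56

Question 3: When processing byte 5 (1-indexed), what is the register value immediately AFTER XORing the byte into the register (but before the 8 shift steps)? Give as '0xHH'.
Register before byte 5: 0x97
Byte 5: 0xF5
0x97 XOR 0xF5 = 0x62

Answer: 0x62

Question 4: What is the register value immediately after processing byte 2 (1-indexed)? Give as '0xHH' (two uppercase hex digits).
After byte 1 (0x34): reg=0x8C
After byte 2 (0xF1): reg=0x74

Answer: 0x74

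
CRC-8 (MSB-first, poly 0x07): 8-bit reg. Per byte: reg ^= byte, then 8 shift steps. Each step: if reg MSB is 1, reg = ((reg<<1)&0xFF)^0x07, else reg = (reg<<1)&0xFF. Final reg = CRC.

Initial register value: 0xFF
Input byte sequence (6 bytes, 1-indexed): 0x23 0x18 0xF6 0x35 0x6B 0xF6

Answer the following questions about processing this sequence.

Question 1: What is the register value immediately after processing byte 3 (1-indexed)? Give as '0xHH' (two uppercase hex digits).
Answer: 0xE6

Derivation:
After byte 1 (0x23): reg=0x1A
After byte 2 (0x18): reg=0x0E
After byte 3 (0xF6): reg=0xE6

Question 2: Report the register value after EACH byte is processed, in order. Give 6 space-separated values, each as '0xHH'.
0x1A 0x0E 0xE6 0x37 0x93 0x3C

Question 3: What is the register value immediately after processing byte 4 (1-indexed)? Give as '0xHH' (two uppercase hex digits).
Answer: 0x37

Derivation:
After byte 1 (0x23): reg=0x1A
After byte 2 (0x18): reg=0x0E
After byte 3 (0xF6): reg=0xE6
After byte 4 (0x35): reg=0x37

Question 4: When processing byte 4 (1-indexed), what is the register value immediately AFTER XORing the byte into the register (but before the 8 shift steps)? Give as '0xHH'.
Answer: 0xD3

Derivation:
Register before byte 4: 0xE6
Byte 4: 0x35
0xE6 XOR 0x35 = 0xD3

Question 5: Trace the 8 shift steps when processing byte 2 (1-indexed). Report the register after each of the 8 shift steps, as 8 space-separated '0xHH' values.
Answer: 0x04 0x08 0x10 0x20 0x40 0x80 0x07 0x0E

Derivation:
After byte 1 (0x23): reg=0x1A
Register before byte 2: 0x1A
After XOR with byte 0x18: 0x02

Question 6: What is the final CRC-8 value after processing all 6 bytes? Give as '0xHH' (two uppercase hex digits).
After byte 1 (0x23): reg=0x1A
After byte 2 (0x18): reg=0x0E
After byte 3 (0xF6): reg=0xE6
After byte 4 (0x35): reg=0x37
After byte 5 (0x6B): reg=0x93
After byte 6 (0xF6): reg=0x3C

Answer: 0x3C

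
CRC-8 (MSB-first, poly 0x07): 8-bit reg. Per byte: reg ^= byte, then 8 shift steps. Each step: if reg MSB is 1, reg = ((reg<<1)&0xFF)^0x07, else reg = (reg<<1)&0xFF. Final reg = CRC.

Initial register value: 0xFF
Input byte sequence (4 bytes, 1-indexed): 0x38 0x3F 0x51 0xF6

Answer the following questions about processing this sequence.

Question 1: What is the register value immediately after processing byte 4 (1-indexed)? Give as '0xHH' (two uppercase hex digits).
After byte 1 (0x38): reg=0x5B
After byte 2 (0x3F): reg=0x3B
After byte 3 (0x51): reg=0x11
After byte 4 (0xF6): reg=0xBB

Answer: 0xBB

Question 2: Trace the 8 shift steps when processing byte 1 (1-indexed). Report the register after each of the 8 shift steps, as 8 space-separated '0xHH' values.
Register before byte 1: 0xFF
After XOR with byte 0x38: 0xC7

Answer: 0x89 0x15 0x2A 0x54 0xA8 0x57 0xAE 0x5B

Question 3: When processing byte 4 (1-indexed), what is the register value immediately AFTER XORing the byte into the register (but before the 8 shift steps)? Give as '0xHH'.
Answer: 0xE7

Derivation:
Register before byte 4: 0x11
Byte 4: 0xF6
0x11 XOR 0xF6 = 0xE7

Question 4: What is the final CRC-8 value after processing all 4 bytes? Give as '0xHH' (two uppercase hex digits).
After byte 1 (0x38): reg=0x5B
After byte 2 (0x3F): reg=0x3B
After byte 3 (0x51): reg=0x11
After byte 4 (0xF6): reg=0xBB

Answer: 0xBB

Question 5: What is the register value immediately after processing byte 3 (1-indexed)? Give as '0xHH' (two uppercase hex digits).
Answer: 0x11

Derivation:
After byte 1 (0x38): reg=0x5B
After byte 2 (0x3F): reg=0x3B
After byte 3 (0x51): reg=0x11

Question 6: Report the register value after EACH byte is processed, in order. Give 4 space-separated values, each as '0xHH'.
0x5B 0x3B 0x11 0xBB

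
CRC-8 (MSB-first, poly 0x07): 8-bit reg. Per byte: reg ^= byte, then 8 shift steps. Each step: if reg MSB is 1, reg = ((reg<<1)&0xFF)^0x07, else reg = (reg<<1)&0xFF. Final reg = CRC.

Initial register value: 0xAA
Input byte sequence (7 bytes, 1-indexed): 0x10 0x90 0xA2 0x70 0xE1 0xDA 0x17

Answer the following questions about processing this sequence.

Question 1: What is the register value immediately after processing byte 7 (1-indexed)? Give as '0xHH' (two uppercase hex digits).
After byte 1 (0x10): reg=0x2F
After byte 2 (0x90): reg=0x34
After byte 3 (0xA2): reg=0xEB
After byte 4 (0x70): reg=0xC8
After byte 5 (0xE1): reg=0xDF
After byte 6 (0xDA): reg=0x1B
After byte 7 (0x17): reg=0x24

Answer: 0x24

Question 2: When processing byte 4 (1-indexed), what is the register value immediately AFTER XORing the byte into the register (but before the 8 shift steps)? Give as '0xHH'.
Register before byte 4: 0xEB
Byte 4: 0x70
0xEB XOR 0x70 = 0x9B

Answer: 0x9B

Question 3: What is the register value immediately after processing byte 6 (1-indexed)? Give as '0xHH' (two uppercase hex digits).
Answer: 0x1B

Derivation:
After byte 1 (0x10): reg=0x2F
After byte 2 (0x90): reg=0x34
After byte 3 (0xA2): reg=0xEB
After byte 4 (0x70): reg=0xC8
After byte 5 (0xE1): reg=0xDF
After byte 6 (0xDA): reg=0x1B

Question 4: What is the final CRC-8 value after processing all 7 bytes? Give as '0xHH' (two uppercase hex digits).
After byte 1 (0x10): reg=0x2F
After byte 2 (0x90): reg=0x34
After byte 3 (0xA2): reg=0xEB
After byte 4 (0x70): reg=0xC8
After byte 5 (0xE1): reg=0xDF
After byte 6 (0xDA): reg=0x1B
After byte 7 (0x17): reg=0x24

Answer: 0x24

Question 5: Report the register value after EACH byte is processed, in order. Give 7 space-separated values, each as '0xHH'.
0x2F 0x34 0xEB 0xC8 0xDF 0x1B 0x24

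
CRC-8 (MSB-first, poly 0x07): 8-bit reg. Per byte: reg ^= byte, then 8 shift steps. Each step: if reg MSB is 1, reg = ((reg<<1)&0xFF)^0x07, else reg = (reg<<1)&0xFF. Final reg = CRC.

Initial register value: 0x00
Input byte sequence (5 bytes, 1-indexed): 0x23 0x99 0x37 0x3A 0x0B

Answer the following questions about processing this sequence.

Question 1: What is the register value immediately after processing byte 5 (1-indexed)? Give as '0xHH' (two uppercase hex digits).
Answer: 0x8F

Derivation:
After byte 1 (0x23): reg=0xE9
After byte 2 (0x99): reg=0x57
After byte 3 (0x37): reg=0x27
After byte 4 (0x3A): reg=0x53
After byte 5 (0x0B): reg=0x8F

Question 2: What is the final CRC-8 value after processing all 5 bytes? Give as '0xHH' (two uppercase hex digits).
After byte 1 (0x23): reg=0xE9
After byte 2 (0x99): reg=0x57
After byte 3 (0x37): reg=0x27
After byte 4 (0x3A): reg=0x53
After byte 5 (0x0B): reg=0x8F

Answer: 0x8F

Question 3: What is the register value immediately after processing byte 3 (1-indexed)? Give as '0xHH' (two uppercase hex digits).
After byte 1 (0x23): reg=0xE9
After byte 2 (0x99): reg=0x57
After byte 3 (0x37): reg=0x27

Answer: 0x27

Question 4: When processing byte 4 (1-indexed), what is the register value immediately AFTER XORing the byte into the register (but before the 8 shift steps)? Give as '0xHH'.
Register before byte 4: 0x27
Byte 4: 0x3A
0x27 XOR 0x3A = 0x1D

Answer: 0x1D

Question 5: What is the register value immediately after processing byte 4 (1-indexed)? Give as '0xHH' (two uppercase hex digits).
Answer: 0x53

Derivation:
After byte 1 (0x23): reg=0xE9
After byte 2 (0x99): reg=0x57
After byte 3 (0x37): reg=0x27
After byte 4 (0x3A): reg=0x53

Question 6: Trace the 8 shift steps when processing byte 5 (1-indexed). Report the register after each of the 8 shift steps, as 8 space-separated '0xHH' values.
Answer: 0xB0 0x67 0xCE 0x9B 0x31 0x62 0xC4 0x8F

Derivation:
After byte 1 (0x23): reg=0xE9
After byte 2 (0x99): reg=0x57
After byte 3 (0x37): reg=0x27
After byte 4 (0x3A): reg=0x53
Register before byte 5: 0x53
After XOR with byte 0x0B: 0x58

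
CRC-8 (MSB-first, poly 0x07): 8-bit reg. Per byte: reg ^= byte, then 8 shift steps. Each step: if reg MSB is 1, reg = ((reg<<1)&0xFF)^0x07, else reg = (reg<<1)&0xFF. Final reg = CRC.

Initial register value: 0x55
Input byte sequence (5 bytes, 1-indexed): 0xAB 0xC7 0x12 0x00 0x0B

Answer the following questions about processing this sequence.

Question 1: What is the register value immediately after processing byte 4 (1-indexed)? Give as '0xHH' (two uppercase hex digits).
Answer: 0x21

Derivation:
After byte 1 (0xAB): reg=0xF4
After byte 2 (0xC7): reg=0x99
After byte 3 (0x12): reg=0xB8
After byte 4 (0x00): reg=0x21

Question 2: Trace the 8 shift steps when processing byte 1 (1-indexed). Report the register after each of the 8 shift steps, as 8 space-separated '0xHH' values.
Answer: 0xFB 0xF1 0xE5 0xCD 0x9D 0x3D 0x7A 0xF4

Derivation:
Register before byte 1: 0x55
After XOR with byte 0xAB: 0xFE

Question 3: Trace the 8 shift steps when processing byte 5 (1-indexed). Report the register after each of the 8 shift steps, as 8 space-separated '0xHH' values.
Answer: 0x54 0xA8 0x57 0xAE 0x5B 0xB6 0x6B 0xD6

Derivation:
After byte 1 (0xAB): reg=0xF4
After byte 2 (0xC7): reg=0x99
After byte 3 (0x12): reg=0xB8
After byte 4 (0x00): reg=0x21
Register before byte 5: 0x21
After XOR with byte 0x0B: 0x2A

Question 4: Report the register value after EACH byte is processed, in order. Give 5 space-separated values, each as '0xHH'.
0xF4 0x99 0xB8 0x21 0xD6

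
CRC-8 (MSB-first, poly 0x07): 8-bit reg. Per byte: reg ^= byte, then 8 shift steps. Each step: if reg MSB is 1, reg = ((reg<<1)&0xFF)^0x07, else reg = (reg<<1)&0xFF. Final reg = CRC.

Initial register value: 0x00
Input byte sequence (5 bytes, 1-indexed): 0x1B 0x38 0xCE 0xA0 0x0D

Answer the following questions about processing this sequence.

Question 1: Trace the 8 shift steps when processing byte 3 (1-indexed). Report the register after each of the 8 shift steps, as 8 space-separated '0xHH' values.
Answer: 0x4B 0x96 0x2B 0x56 0xAC 0x5F 0xBE 0x7B

Derivation:
After byte 1 (0x1B): reg=0x41
After byte 2 (0x38): reg=0x68
Register before byte 3: 0x68
After XOR with byte 0xCE: 0xA6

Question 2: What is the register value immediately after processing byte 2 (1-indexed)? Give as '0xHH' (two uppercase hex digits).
Answer: 0x68

Derivation:
After byte 1 (0x1B): reg=0x41
After byte 2 (0x38): reg=0x68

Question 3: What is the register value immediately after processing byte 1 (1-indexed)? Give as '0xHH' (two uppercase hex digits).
After byte 1 (0x1B): reg=0x41

Answer: 0x41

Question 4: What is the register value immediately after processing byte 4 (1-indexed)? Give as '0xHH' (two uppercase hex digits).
After byte 1 (0x1B): reg=0x41
After byte 2 (0x38): reg=0x68
After byte 3 (0xCE): reg=0x7B
After byte 4 (0xA0): reg=0x0F

Answer: 0x0F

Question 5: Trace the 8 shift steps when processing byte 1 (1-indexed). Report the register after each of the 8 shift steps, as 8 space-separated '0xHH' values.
Register before byte 1: 0x00
After XOR with byte 0x1B: 0x1B

Answer: 0x36 0x6C 0xD8 0xB7 0x69 0xD2 0xA3 0x41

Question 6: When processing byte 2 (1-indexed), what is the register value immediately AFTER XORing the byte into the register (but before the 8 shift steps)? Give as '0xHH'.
Register before byte 2: 0x41
Byte 2: 0x38
0x41 XOR 0x38 = 0x79

Answer: 0x79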